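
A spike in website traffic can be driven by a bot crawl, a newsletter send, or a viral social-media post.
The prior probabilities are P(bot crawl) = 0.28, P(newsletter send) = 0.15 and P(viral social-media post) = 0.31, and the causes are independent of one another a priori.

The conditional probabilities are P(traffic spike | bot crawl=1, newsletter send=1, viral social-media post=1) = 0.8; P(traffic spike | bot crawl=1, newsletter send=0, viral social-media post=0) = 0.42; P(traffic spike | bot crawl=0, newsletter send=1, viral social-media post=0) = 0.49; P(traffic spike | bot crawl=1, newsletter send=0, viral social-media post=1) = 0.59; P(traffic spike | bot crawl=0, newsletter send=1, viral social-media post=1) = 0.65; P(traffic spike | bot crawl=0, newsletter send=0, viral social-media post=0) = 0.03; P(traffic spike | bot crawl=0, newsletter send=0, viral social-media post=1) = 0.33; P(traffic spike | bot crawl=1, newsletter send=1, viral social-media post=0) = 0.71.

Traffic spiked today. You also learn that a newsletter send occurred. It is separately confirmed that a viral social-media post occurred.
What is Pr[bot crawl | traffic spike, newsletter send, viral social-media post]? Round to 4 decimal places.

Weight on bot crawl=true, given the evidence: 0.8×0.28 = 0.224000
Denominator P(traffic spike | newsletter send, viral social-media post): 0.65×0.72 + 0.8×0.28 = 0.692000
P(bot crawl | traffic spike, newsletter send, viral social-media post) = 0.224000/0.692000 ≈ 0.3237

Pr[bot crawl | traffic spike, newsletter send, viral social-media post] ≈ 0.3237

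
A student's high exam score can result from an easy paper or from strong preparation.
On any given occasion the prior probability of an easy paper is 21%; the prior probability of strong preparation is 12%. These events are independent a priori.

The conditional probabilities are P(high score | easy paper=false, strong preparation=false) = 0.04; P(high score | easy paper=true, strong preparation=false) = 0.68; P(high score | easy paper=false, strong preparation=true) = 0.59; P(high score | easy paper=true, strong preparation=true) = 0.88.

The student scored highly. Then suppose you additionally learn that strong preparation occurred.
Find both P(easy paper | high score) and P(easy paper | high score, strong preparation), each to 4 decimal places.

P(high score) = 0.04×0.79×0.88 + 0.59×0.79×0.12 + 0.68×0.21×0.88 + 0.88×0.21×0.12 = 0.027808 + 0.055932 + 0.125664 + 0.022176 = 0.231580
Restricting to configurations with easy paper present: 0.125664 + 0.022176 = 0.147840.
P(easy paper | high score) = 0.147840 / 0.231580 ≈ 0.6384

Now condition on the additional information:
P(high score | strong preparation) = 0.59·0.79 + 0.88·0.21 = 0.466100 + 0.184800 = 0.650900
Of this, 0.184800 comes from 0.88·0.21 (the easy paper=true cases).
P(easy paper | high score, strong preparation) = 0.184800 / 0.650900 ≈ 0.2839
Conditioning on strong preparation lowers the posterior on easy paper: the classic explaining-away effect in a common-effect structure.

P(easy paper | high score) ≈ 0.6384; P(easy paper | high score, strong preparation) ≈ 0.2839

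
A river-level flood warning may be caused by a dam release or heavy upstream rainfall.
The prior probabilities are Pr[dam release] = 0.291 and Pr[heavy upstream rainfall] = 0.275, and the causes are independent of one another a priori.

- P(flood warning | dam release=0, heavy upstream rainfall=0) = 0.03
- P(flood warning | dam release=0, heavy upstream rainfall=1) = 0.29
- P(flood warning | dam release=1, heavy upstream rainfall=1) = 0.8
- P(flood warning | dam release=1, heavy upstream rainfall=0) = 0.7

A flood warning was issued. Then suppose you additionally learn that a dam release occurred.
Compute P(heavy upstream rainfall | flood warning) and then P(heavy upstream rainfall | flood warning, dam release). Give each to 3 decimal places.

By total probability over the 4 (dam release, heavy upstream rainfall) configurations:
  P(flood warning) = 0.03·0.709·0.725 + 0.29·0.709·0.275 + 0.7·0.291·0.725 + 0.8·0.291·0.275
        = 0.015421 + 0.056543 + 0.147682 + 0.064020 = 0.283666
Configurations with heavy upstream rainfall contribute 0.120563, so
  P(heavy upstream rainfall | flood warning) = 0.120563 / 0.283666 ≈ 0.425

Now condition on the additional information:
Sum P(flood warning|·) weighted by the priors over both values of heavy upstream rainfall:
  P(flood warning | dam release) = 0.7·0.725 + 0.8·0.275
        = 0.507500 + 0.220000 = 0.727500
Keeping only the heavy upstream rainfall-present terms gives 0.220000, so
  P(heavy upstream rainfall | flood warning, dam release) = 0.220000 / 0.727500 ≈ 0.302

P(heavy upstream rainfall | flood warning) ≈ 0.425; P(heavy upstream rainfall | flood warning, dam release) ≈ 0.302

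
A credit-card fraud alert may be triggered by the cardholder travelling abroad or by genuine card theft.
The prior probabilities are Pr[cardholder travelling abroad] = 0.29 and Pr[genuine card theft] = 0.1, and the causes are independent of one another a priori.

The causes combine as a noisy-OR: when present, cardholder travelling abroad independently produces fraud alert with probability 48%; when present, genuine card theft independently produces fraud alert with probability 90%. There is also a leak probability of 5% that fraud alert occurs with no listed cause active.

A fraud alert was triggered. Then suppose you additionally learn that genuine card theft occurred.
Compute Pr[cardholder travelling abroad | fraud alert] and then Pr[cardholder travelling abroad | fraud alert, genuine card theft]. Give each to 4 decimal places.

Pr[cardholder travelling abroad | fraud alert] ≈ 0.6240; Pr[cardholder travelling abroad | fraud alert, genuine card theft] ≈ 0.3002

Under noisy-OR, P(fraud alert | causes) = 1 − (1−0.05)·∏(1−qᵢ) over the active causes.
P(fraud alert) = 0.05×0.71×0.9 + 0.905×0.71×0.1 + 0.506×0.29×0.9 + 0.9506×0.29×0.1 = 0.031950 + 0.064255 + 0.132066 + 0.027567 = 0.255838
Restricting to configurations with cardholder travelling abroad present: 0.132066 + 0.027567 = 0.159633.
P(cardholder travelling abroad | fraud alert) = 0.159633 / 0.255838 ≈ 0.6240

Now also conditioning on genuine card theft=true:
For the numerator, keep only cardholder travelling abroad=true terms: 0.9506·0.29 = 0.275674
The normalizing constant is 0.905·0.71 + 0.9506·0.29 = 0.918224
P(cardholder travelling abroad | fraud alert, genuine card theft) = 0.275674/0.918224 ≈ 0.3002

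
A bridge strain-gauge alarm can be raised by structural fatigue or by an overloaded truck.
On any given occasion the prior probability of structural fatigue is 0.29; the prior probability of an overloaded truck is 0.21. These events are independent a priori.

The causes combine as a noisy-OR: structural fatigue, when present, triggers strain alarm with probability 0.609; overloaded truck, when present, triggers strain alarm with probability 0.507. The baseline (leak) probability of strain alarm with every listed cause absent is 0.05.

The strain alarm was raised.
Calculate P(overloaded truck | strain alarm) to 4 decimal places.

P(overloaded truck | strain alarm) ≈ 0.4285

Under noisy-OR, P(strain alarm | causes) = 1 − (1−0.05)·∏(1−qᵢ) over the active causes.
Sum P(strain alarm|·) weighted by the priors over the 4 (structural fatigue, overloaded truck) configurations:
  P(strain alarm) = 0.05·0.71·0.79 + 0.53165·0.71·0.21 + 0.62855·0.29·0.79 + 0.816875·0.29·0.21
        = 0.028045 + 0.079269 + 0.144001 + 0.049748 = 0.301063
Configurations with overloaded truck contribute 0.129017, so
  P(overloaded truck | strain alarm) = 0.129017 / 0.301063 ≈ 0.4285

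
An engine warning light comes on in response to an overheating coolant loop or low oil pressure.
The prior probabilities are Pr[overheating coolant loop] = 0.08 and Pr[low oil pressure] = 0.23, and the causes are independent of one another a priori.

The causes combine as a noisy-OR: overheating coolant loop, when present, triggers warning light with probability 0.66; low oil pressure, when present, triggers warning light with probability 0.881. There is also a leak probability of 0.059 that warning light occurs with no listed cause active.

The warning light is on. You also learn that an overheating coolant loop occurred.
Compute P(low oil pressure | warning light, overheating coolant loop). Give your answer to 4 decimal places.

Under noisy-OR, P(warning light | causes) = 1 − (1−0.059)·∏(1−qᵢ) over the active causes.
Weight on low oil pressure=true, given the evidence: 0.961927*0.23 = 0.221243
Normalizer over all consistent configurations: 0.68006*0.77 + 0.961927*0.23 = 0.744889
Posterior = 0.221243 / 0.744889 ≈ 0.2970

P(low oil pressure | warning light, overheating coolant loop) ≈ 0.2970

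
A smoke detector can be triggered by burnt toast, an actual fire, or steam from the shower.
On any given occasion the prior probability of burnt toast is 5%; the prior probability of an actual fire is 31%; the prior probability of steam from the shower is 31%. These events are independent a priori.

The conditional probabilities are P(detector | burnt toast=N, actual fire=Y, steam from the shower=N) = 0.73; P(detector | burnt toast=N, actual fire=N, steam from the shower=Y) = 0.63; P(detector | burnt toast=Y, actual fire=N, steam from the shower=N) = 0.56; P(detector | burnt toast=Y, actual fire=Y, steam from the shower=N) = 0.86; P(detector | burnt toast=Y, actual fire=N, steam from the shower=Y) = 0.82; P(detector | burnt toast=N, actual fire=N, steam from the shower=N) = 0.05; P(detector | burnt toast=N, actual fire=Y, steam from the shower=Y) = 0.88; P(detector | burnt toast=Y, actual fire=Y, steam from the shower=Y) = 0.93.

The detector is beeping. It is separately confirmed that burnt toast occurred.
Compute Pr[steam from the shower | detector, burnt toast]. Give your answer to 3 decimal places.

P(detector | burnt toast) = 0.56*0.69*0.69 + 0.82*0.69*0.31 + 0.86*0.31*0.69 + 0.93*0.31*0.31 = 0.266616 + 0.175398 + 0.183954 + 0.089373 = 0.715341
The steam from the shower-present share is 0.175398 + 0.089373 = 0.264771.
Hence the posterior is 0.264771/0.715341 ≈ 0.370.

Pr[steam from the shower | detector, burnt toast] ≈ 0.370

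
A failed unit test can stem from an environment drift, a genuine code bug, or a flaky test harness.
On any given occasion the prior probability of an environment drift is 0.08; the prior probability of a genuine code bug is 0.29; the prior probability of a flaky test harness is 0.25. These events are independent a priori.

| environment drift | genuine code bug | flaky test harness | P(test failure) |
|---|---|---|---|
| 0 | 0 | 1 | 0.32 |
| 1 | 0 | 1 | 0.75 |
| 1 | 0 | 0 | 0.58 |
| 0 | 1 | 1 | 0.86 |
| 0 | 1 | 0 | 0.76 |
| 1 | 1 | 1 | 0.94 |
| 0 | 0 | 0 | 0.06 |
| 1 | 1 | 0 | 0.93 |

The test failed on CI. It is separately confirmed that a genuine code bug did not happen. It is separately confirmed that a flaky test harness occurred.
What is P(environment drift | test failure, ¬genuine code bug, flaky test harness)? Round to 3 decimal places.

For the numerator, keep only environment drift=true terms: 0.75*0.08 = 0.060000
Denominator P(test failure | ¬genuine code bug, flaky test harness): 0.32*0.92 + 0.75*0.08 = 0.354400
Posterior = 0.060000 / 0.354400 ≈ 0.169

P(environment drift | test failure, ¬genuine code bug, flaky test harness) ≈ 0.169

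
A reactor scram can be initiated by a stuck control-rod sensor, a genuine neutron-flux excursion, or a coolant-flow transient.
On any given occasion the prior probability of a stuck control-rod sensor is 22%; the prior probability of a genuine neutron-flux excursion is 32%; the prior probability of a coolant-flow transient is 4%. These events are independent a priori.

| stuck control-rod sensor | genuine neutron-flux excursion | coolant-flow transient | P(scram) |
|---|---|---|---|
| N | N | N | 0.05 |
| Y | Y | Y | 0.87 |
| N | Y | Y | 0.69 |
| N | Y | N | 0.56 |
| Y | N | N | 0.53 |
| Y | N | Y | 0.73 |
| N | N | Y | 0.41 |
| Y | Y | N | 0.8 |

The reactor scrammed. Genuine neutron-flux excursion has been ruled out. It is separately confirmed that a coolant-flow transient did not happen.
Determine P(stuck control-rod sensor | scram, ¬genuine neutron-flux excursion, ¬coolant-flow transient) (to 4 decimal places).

P(stuck control-rod sensor | scram, ¬genuine neutron-flux excursion, ¬coolant-flow transient) ≈ 0.7494

Weight on stuck control-rod sensor=true, given the evidence: 0.53×0.22 = 0.116600
The normalizing constant is 0.05×0.78 + 0.53×0.22 = 0.155600
P(stuck control-rod sensor | scram, ¬genuine neutron-flux excursion, ¬coolant-flow transient) = 0.116600/0.155600 ≈ 0.7494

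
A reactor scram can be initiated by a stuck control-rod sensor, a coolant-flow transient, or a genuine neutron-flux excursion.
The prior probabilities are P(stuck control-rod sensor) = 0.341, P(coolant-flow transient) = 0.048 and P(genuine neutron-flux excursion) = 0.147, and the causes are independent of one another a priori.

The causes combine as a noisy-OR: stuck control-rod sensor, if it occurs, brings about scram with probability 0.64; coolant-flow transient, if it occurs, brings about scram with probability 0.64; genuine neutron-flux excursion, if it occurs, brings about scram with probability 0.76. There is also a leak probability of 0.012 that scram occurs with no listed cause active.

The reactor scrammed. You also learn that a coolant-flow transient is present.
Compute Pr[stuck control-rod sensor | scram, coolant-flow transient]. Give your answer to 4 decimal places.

Under noisy-OR, P(scram | causes) = 1 − (1−0.012)·∏(1−qᵢ) over the active causes.
Numerator (weight on configurations with stuck control-rod sensor): 0.253628 + 0.048587 = 0.302215
Normalizer over all consistent configurations: 0.64432×0.659×0.853 + 0.914637×0.659×0.147 + 0.871955×0.341×0.853 + 0.969269×0.341×0.147 = 0.753009
P(stuck control-rod sensor | scram, coolant-flow transient) = 0.302215/0.753009 ≈ 0.4013

Pr[stuck control-rod sensor | scram, coolant-flow transient] ≈ 0.4013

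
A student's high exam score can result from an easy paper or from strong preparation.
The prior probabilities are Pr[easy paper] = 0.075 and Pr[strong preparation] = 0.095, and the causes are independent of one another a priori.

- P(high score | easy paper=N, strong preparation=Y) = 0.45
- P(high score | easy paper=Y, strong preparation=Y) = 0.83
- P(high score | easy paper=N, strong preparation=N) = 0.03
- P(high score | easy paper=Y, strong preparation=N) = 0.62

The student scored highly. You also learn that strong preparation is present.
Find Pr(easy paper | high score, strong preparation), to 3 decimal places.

Pr(easy paper | high score, strong preparation) ≈ 0.130

Enumerate both values of easy paper and weight by the priors:
  P(high score | strong preparation) = 0.45·0.925 + 0.83·0.075
        = 0.416250 + 0.062250 = 0.478500
The terms with easy paper present sum to 0.062250, so
  P(easy paper | high score, strong preparation) = 0.062250 / 0.478500 ≈ 0.130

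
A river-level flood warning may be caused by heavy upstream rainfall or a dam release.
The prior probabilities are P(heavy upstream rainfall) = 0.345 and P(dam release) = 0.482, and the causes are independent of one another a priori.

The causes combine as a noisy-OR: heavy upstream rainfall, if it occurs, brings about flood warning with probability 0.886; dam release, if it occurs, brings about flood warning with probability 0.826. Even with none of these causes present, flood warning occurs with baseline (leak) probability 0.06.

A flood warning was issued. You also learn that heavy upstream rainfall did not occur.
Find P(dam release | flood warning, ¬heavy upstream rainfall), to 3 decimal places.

P(dam release | flood warning, ¬heavy upstream rainfall) ≈ 0.928

Under noisy-OR, P(flood warning | causes) = 1 − (1−0.06)·∏(1−qᵢ) over the active causes.
Sum P(flood warning|·) weighted by the priors over both values of dam release:
  P(flood warning | ¬heavy upstream rainfall) = 0.06×0.518 + 0.83644×0.482
        = 0.031080 + 0.403164 = 0.434244
The terms with dam release present sum to 0.403164, so
  P(dam release | flood warning, ¬heavy upstream rainfall) = 0.403164 / 0.434244 ≈ 0.928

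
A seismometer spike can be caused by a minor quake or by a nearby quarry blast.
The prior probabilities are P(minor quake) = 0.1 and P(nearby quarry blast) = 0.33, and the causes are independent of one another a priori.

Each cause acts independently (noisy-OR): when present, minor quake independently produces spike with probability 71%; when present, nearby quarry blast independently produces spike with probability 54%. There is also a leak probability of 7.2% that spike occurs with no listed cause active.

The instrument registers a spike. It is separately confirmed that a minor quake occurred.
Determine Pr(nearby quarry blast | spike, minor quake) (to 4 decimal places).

Pr(nearby quarry blast | spike, minor quake) ≈ 0.3713

Under noisy-OR, P(spike | causes) = 1 − (1−0.072)·∏(1−qᵢ) over the active causes.
For the numerator, keep only nearby quarry blast=true terms: 0.876205·0.33 = 0.289148
The normalizing constant is 0.73088·0.67 + 0.876205·0.33 = 0.778838
P(nearby quarry blast | spike, minor quake) = 0.289148/0.778838 ≈ 0.3713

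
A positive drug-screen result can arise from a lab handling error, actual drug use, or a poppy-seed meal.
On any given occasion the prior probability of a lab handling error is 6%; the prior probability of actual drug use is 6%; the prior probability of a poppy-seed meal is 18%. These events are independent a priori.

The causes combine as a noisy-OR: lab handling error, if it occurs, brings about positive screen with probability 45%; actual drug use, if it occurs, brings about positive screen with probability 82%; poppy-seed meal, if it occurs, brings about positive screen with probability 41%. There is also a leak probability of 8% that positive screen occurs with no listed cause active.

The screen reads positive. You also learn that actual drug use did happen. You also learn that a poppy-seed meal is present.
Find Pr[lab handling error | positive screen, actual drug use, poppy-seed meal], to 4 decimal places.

Pr[lab handling error | positive screen, actual drug use, poppy-seed meal] ≈ 0.0627

Under noisy-OR, P(positive screen | causes) = 1 − (1−0.08)·∏(1−qᵢ) over the active causes.
Weight on lab handling error=true, given the evidence: 0.946263·0.06 = 0.056776
Normalizer over all consistent configurations: 0.902296·0.94 + 0.946263·0.06 = 0.904934
P(lab handling error | positive screen, actual drug use, poppy-seed meal) = 0.056776/0.904934 ≈ 0.0627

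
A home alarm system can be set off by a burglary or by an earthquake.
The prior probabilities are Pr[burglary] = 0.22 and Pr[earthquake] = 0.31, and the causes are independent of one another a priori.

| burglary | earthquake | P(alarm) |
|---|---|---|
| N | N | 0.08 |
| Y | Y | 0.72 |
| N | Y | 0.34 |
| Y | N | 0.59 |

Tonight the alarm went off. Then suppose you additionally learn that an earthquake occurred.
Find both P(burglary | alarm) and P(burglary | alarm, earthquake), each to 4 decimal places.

P(burglary | alarm) ≈ 0.5254; P(burglary | alarm, earthquake) ≈ 0.3739

By total probability over the 4 (burglary, earthquake) configurations:
  P(alarm) = 0.08×0.78×0.69 + 0.34×0.78×0.31 + 0.59×0.22×0.69 + 0.72×0.22×0.31
        = 0.043056 + 0.082212 + 0.089562 + 0.049104 = 0.263934
Keeping only the burglary-present terms gives 0.138666, so
  P(burglary | alarm) = 0.138666 / 0.263934 ≈ 0.5254

With the extra evidence:
Enumerate both values of burglary and weight by the priors:
  P(alarm | earthquake) = 0.34×0.78 + 0.72×0.22
        = 0.265200 + 0.158400 = 0.423600
The terms with burglary present sum to 0.158400, so
  P(burglary | alarm, earthquake) = 0.158400 / 0.423600 ≈ 0.3739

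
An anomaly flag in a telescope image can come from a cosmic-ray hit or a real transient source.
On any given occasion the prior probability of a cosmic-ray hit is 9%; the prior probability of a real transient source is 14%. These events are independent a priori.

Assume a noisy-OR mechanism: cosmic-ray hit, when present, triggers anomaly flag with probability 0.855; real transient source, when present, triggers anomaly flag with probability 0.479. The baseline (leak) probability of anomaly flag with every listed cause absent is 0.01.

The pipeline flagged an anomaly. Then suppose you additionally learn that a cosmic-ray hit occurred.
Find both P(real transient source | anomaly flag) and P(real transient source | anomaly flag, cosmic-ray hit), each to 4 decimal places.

P(real transient source | anomaly flag) ≈ 0.4974; P(real transient source | anomaly flag, cosmic-ray hit) ≈ 0.1496

Under noisy-OR, P(anomaly flag | causes) = 1 − (1−0.01)·∏(1−qᵢ) over the active causes.
Numerator (weight on configurations with real transient source): 0.061688 + 0.011658 = 0.073346
Normalizer over all consistent configurations: 0.01×0.91×0.86 + 0.48421×0.91×0.14 + 0.85645×0.09×0.86 + 0.92521×0.09×0.14 = 0.147461
Posterior = 0.073346 / 0.147461 ≈ 0.4974

Now condition on the additional information:
Numerator (weight on configurations with real transient source): 0.92521*0.14 = 0.129529
Denominator P(anomaly flag | cosmic-ray hit): 0.85645*0.86 + 0.92521*0.14 = 0.866076
Posterior = 0.129529 / 0.866076 ≈ 0.1496
This is intercausal reasoning (explaining away): once cosmic-ray hit accounts for the anomaly flag, real transient source becomes less likely.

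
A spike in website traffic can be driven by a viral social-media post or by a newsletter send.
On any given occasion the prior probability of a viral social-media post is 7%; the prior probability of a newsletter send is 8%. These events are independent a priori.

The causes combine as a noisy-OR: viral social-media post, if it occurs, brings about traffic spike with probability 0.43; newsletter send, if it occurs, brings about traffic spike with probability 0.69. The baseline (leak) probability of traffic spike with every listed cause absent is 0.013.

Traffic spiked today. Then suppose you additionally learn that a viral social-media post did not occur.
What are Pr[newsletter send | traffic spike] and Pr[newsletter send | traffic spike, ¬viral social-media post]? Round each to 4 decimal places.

Under noisy-OR, P(traffic spike | causes) = 1 − (1−0.013)·∏(1−qᵢ) over the active causes.
Sum P(traffic spike|·) weighted by the priors over the 4 (viral social-media post, newsletter send) configurations:
  P(traffic spike) = 0.013*0.93*0.92 + 0.69403*0.93*0.08 + 0.43741*0.07*0.92 + 0.825597*0.07*0.08
        = 0.011123 + 0.051636 + 0.028169 + 0.004623 = 0.095551
Keeping only the newsletter send-present terms gives 0.056259, so
  P(newsletter send | traffic spike) = 0.056259 / 0.095551 ≈ 0.5888

Now condition on the additional information:
For the numerator, keep only newsletter send=true terms: 0.69403*0.08 = 0.055522
The normalizing constant is 0.013*0.92 + 0.69403*0.08 = 0.067482
Posterior = 0.055522 / 0.067482 ≈ 0.8228
With viral social-media post excluded, newsletter send must carry more of the explanatory weight for the traffic spike.

Pr[newsletter send | traffic spike] ≈ 0.5888; Pr[newsletter send | traffic spike, ¬viral social-media post] ≈ 0.8228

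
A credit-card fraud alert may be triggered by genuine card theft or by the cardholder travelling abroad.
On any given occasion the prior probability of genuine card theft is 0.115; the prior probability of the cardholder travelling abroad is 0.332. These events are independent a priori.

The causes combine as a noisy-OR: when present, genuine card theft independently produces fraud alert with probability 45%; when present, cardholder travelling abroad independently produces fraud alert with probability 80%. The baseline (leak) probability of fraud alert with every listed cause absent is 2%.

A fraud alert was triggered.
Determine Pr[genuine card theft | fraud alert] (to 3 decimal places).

Pr[genuine card theft | fraud alert] ≈ 0.219

Under noisy-OR, P(fraud alert | causes) = 1 − (1−0.02)·∏(1−qᵢ) over the active causes.
Weight on genuine card theft=true, given the evidence: 0.035414 + 0.034064 = 0.069478
Normalizer over all consistent configurations: 0.02×0.885×0.668 + 0.804×0.885×0.332 + 0.461×0.115×0.668 + 0.8922×0.115×0.332 = 0.317533
Posterior = 0.069478 / 0.317533 ≈ 0.219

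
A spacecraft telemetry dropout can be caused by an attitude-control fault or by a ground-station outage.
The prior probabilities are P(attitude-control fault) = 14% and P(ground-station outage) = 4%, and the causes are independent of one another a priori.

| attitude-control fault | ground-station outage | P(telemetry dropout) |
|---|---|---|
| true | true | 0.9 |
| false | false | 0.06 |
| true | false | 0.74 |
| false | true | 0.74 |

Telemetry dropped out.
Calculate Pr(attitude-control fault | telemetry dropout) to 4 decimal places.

Pr(attitude-control fault | telemetry dropout) ≈ 0.5822

By total probability over the 4 (attitude-control fault, ground-station outage) configurations:
  P(telemetry dropout) = 0.06·0.86·0.96 + 0.74·0.86·0.04 + 0.74·0.14·0.96 + 0.9·0.14·0.04
        = 0.049536 + 0.025456 + 0.099456 + 0.005040 = 0.179488
The terms with attitude-control fault present sum to 0.104496, so
  P(attitude-control fault | telemetry dropout) = 0.104496 / 0.179488 ≈ 0.5822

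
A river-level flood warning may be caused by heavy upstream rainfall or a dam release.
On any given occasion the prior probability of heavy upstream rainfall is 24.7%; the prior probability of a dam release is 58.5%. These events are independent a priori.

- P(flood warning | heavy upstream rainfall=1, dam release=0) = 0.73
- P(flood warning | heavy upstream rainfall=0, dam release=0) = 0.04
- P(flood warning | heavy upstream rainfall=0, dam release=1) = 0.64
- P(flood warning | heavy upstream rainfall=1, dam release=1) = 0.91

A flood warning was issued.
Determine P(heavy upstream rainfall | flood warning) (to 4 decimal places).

P(heavy upstream rainfall | flood warning) ≈ 0.4120

For the numerator, keep only heavy upstream rainfall=true terms: 0.074829 + 0.131490 = 0.206319
Normalizer over all consistent configurations: 0.04·0.753·0.415 + 0.64·0.753·0.585 + 0.73·0.247·0.415 + 0.91·0.247·0.585 = 0.500742
P(heavy upstream rainfall | flood warning) = 0.206319/0.500742 ≈ 0.4120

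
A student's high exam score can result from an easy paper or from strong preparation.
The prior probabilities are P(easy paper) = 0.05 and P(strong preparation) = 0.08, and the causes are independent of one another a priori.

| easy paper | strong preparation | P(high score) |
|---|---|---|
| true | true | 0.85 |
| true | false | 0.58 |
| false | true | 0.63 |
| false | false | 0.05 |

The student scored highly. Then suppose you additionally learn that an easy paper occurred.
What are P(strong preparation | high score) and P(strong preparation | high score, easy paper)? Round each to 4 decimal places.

P(high score) = 0.05*0.95*0.92 + 0.63*0.95*0.08 + 0.58*0.05*0.92 + 0.85*0.05*0.08 = 0.043700 + 0.047880 + 0.026680 + 0.003400 = 0.121660
The strong preparation-present share is 0.047880 + 0.003400 = 0.051280.
P(strong preparation | high score) = 0.051280 / 0.121660 ≈ 0.4215

Now also conditioning on easy paper=true:
Weight on strong preparation=true, given the evidence: 0.85*0.08 = 0.068000
Denominator P(high score | easy paper): 0.58*0.92 + 0.85*0.08 = 0.601600
P(strong preparation | high score, easy paper) = 0.068000/0.601600 ≈ 0.1130
This is intercausal reasoning (explaining away): once easy paper accounts for the high score, strong preparation becomes less likely.

P(strong preparation | high score) ≈ 0.4215; P(strong preparation | high score, easy paper) ≈ 0.1130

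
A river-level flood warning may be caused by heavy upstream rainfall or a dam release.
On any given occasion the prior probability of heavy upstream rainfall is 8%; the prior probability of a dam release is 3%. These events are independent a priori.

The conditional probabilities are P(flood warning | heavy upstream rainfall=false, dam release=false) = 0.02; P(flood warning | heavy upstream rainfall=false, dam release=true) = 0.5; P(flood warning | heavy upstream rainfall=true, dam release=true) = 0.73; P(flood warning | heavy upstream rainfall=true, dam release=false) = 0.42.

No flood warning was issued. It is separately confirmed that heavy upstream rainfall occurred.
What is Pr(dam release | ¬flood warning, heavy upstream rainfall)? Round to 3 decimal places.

P(¬flood warning | heavy upstream rainfall) = 0.58·0.97 + 0.27·0.03 = 0.562600 + 0.008100 = 0.570700
The dam release-present share is 0.27·0.03 = 0.008100.
P(dam release | ¬flood warning, heavy upstream rainfall) = 0.008100 / 0.570700 ≈ 0.014

Pr(dam release | ¬flood warning, heavy upstream rainfall) ≈ 0.014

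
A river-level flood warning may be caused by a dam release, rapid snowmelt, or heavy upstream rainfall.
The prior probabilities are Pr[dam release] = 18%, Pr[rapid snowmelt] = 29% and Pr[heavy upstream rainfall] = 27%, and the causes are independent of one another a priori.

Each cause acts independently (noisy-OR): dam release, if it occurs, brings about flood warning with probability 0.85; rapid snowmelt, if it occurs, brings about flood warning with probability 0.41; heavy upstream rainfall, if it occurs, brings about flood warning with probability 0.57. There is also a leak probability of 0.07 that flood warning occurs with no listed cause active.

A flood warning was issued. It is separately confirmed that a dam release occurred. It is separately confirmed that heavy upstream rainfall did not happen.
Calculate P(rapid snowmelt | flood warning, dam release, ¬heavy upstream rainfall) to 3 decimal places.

P(rapid snowmelt | flood warning, dam release, ¬heavy upstream rainfall) ≈ 0.303

Under noisy-OR, P(flood warning | causes) = 1 − (1−0.07)·∏(1−qᵢ) over the active causes.
P(flood warning | dam release, ¬heavy upstream rainfall) = 0.8605·0.71 + 0.917695·0.29 = 0.610955 + 0.266132 = 0.877087
The rapid snowmelt-present share is 0.917695·0.29 = 0.266132.
So P(rapid snowmelt | flood warning, dam release, ¬heavy upstream rainfall) = 0.266132/0.877087 ≈ 0.303.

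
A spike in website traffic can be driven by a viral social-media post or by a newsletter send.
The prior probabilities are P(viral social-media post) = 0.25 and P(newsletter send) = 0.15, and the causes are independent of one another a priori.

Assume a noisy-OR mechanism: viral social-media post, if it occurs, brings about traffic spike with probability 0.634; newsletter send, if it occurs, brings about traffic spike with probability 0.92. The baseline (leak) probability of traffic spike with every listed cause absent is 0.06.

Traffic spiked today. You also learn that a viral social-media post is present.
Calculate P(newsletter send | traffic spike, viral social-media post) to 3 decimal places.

P(newsletter send | traffic spike, viral social-media post) ≈ 0.207

Under noisy-OR, P(traffic spike | causes) = 1 − (1−0.06)·∏(1−qᵢ) over the active causes.
For the numerator, keep only newsletter send=true terms: 0.972477*0.15 = 0.145872
Normalizer over all consistent configurations: 0.65596*0.85 + 0.972477*0.15 = 0.703438
Posterior = 0.145872 / 0.703438 ≈ 0.207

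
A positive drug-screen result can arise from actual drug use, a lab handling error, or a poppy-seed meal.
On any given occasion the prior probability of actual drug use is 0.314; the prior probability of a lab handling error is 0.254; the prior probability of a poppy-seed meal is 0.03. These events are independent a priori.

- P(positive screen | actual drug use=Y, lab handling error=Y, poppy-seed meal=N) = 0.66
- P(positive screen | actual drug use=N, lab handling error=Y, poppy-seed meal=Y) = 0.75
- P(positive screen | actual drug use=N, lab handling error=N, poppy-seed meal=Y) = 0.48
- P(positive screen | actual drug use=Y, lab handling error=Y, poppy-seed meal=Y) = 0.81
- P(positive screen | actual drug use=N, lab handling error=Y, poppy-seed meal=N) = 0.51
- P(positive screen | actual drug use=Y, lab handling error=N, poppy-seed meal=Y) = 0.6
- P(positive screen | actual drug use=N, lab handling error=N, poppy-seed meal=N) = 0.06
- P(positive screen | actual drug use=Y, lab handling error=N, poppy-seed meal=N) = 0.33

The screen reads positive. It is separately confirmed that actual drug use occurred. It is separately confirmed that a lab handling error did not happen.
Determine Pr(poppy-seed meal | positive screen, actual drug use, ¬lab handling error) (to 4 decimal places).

Enumerate both values of poppy-seed meal and weight by the priors:
  P(positive screen | actual drug use, ¬lab handling error) = 0.33×0.97 + 0.6×0.03
        = 0.320100 + 0.018000 = 0.338100
Configurations with poppy-seed meal contribute 0.018000, so
  P(poppy-seed meal | positive screen, actual drug use, ¬lab handling error) = 0.018000 / 0.338100 ≈ 0.0532

Pr(poppy-seed meal | positive screen, actual drug use, ¬lab handling error) ≈ 0.0532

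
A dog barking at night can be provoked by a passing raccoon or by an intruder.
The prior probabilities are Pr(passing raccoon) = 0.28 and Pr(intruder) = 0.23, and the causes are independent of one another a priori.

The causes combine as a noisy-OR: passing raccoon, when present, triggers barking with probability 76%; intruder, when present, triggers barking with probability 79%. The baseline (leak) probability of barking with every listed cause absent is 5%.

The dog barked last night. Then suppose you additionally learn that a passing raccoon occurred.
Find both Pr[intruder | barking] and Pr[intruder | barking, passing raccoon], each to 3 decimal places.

Pr[intruder | barking] ≈ 0.500; Pr[intruder | barking, passing raccoon] ≈ 0.269

Under noisy-OR, P(barking | causes) = 1 − (1−0.05)·∏(1−qᵢ) over the active causes.
Enumerate the 4 (passing raccoon, intruder) configurations and weight by the priors:
  P(barking) = 0.05×0.72×0.77 + 0.8005×0.72×0.23 + 0.772×0.28×0.77 + 0.95212×0.28×0.23
        = 0.027720 + 0.132563 + 0.166443 + 0.061317 = 0.388043
The terms with intruder present sum to 0.193880, so
  P(intruder | barking) = 0.193880 / 0.388043 ≈ 0.500

Now condition on the additional information:
Enumerate both values of intruder and weight by the priors:
  P(barking | passing raccoon) = 0.772·0.77 + 0.95212·0.23
        = 0.594440 + 0.218988 = 0.813428
Configurations with intruder contribute 0.218988, so
  P(intruder | barking, passing raccoon) = 0.218988 / 0.813428 ≈ 0.269
The drop from 0.500 to 0.269 is the explaining-away (discounting) effect.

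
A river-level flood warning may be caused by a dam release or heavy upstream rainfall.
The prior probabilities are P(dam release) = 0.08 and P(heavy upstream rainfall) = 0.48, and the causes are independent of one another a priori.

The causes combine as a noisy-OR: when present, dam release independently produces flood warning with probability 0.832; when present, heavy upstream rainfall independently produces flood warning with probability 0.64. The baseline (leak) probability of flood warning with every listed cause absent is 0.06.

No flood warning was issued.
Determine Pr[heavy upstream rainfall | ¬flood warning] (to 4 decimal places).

Pr[heavy upstream rainfall | ¬flood warning] ≈ 0.2494

Under noisy-OR, P(flood warning | causes) = 1 − (1−0.06)·∏(1−qᵢ) over the active causes.
P(¬flood warning) = 0.94·0.92·0.52 + 0.3384·0.92·0.48 + 0.15792·0.08·0.52 + 0.056851·0.08·0.48 = 0.449696 + 0.149437 + 0.006569 + 0.002183 = 0.607885
The heavy upstream rainfall-present share is 0.149437 + 0.002183 = 0.151620.
P(heavy upstream rainfall | ¬flood warning) = 0.151620 / 0.607885 ≈ 0.2494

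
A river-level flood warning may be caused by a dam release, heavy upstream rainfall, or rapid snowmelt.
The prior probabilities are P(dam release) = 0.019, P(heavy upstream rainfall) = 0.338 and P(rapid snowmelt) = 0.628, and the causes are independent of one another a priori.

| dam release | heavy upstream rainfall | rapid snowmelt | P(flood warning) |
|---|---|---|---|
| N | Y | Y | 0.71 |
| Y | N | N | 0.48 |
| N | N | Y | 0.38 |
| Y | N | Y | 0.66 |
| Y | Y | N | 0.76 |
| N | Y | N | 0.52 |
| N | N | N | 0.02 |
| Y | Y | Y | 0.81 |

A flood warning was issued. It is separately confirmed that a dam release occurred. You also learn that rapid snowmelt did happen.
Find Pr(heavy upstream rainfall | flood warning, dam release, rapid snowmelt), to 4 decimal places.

Pr(heavy upstream rainfall | flood warning, dam release, rapid snowmelt) ≈ 0.3852

By total probability over both values of heavy upstream rainfall:
  P(flood warning | dam release, rapid snowmelt) = 0.66×0.662 + 0.81×0.338
        = 0.436920 + 0.273780 = 0.710700
Keeping only the heavy upstream rainfall-present terms gives 0.273780, so
  P(heavy upstream rainfall | flood warning, dam release, rapid snowmelt) = 0.273780 / 0.710700 ≈ 0.3852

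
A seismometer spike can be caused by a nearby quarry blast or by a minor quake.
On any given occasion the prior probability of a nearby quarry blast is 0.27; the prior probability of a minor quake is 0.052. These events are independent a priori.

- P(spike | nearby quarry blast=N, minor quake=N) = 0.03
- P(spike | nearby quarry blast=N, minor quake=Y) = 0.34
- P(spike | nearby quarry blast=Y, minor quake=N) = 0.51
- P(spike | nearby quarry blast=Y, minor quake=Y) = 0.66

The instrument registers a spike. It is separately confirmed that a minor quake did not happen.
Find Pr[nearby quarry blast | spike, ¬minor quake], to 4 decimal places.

Pr[nearby quarry blast | spike, ¬minor quake] ≈ 0.8628

Weight on nearby quarry blast=true, given the evidence: 0.51×0.27 = 0.137700
Denominator P(spike | ¬minor quake): 0.03×0.73 + 0.51×0.27 = 0.159600
P(nearby quarry blast | spike, ¬minor quake) = 0.137700/0.159600 ≈ 0.8628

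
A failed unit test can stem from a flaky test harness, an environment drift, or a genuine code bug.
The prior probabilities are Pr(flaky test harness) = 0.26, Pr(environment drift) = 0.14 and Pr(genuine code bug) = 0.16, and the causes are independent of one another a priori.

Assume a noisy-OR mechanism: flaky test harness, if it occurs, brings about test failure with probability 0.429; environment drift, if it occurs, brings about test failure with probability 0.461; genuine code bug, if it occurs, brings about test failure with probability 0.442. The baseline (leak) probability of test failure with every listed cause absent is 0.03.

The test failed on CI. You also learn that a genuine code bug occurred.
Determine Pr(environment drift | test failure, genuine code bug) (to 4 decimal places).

Under noisy-OR, P(test failure | causes) = 1 − (1−0.03)·∏(1−qᵢ) over the active causes.
By total probability over the 4 (flaky test harness, environment drift) configurations:
  P(test failure | genuine code bug) = 0.45874*0.74*0.86 + 0.708261*0.74*0.14 + 0.690941*0.26*0.86 + 0.833417*0.26*0.14
        = 0.291942 + 0.073376 + 0.154494 + 0.030336 = 0.550148
Configurations with environment drift contribute 0.103712, so
  P(environment drift | test failure, genuine code bug) = 0.103712 / 0.550148 ≈ 0.1885

Pr(environment drift | test failure, genuine code bug) ≈ 0.1885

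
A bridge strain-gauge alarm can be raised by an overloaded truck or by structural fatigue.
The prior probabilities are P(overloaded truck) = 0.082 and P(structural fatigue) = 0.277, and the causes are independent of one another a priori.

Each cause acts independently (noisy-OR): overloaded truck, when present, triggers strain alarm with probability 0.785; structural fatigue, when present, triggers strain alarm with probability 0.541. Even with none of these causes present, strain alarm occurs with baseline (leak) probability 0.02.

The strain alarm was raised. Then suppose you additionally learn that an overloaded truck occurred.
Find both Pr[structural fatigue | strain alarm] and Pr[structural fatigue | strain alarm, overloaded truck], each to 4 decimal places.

Pr[structural fatigue | strain alarm] ≈ 0.7276; Pr[structural fatigue | strain alarm, overloaded truck] ≈ 0.3048

Under noisy-OR, P(strain alarm | causes) = 1 − (1−0.02)·∏(1−qᵢ) over the active causes.
Weight on structural fatigue=true, given the evidence: 0.139903 + 0.020517 = 0.160420
Denominator P(strain alarm): 0.02*0.918*0.723 + 0.55018*0.918*0.277 + 0.7893*0.082*0.723 + 0.903289*0.082*0.277 = 0.220488
Posterior = 0.160420 / 0.220488 ≈ 0.7276

With the extra evidence:
P(strain alarm | overloaded truck) = 0.7893×0.723 + 0.903289×0.277 = 0.570664 + 0.250211 = 0.820875
Restricting to configurations with structural fatigue present: 0.903289×0.277 = 0.250211.
P(structural fatigue | strain alarm, overloaded truck) = 0.250211 / 0.820875 ≈ 0.3048
The drop from 0.7276 to 0.3048 is the explaining-away (discounting) effect.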